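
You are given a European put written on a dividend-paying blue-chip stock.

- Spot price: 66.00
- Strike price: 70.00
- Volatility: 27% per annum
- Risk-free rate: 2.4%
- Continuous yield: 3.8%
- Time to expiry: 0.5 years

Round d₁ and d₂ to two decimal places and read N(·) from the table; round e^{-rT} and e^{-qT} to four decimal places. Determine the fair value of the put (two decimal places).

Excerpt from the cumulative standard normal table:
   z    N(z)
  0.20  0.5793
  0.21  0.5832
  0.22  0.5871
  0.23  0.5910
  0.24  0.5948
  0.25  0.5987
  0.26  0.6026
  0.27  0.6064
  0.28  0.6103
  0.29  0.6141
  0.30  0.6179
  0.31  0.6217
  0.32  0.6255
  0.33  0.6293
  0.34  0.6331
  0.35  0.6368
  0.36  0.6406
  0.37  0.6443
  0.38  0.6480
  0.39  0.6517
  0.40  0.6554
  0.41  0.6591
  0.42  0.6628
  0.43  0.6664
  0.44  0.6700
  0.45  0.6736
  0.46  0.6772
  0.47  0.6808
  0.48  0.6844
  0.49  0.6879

7.57

σ√T = 0.27·√0.5 = 0.1909
d₁ = [ln(66/70) + (0.024 − 0.038 + 0.27²/2)·0.5] / 0.1909 = [-0.0588 + 0.0112] / 0.1909 = -0.2494 which rounds to -0.25
d₂ = d₁ − σ√T = -0.2494 − 0.1909 = -0.4403 which rounds to -0.44
e^(−qT) = e^(−0.038·0.5) = 0.9812;  e^(−rT) = e^(−0.024·0.5) = 0.9881
P = 70·0.9881·N(0.44) − 66·0.9812·N(0.25) = 70·0.9881·0.6700 − 66·0.9812·0.5987 = 46.3419 − 38.7713 = 7.5706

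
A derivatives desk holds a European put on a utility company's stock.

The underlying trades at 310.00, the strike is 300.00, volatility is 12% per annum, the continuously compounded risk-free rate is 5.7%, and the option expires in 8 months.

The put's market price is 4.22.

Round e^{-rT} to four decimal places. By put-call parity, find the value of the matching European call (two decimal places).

25.41

exp(−rT) = exp(−0.057·0.6667) = 0.9627
Put-call parity: C − P = S − K·e^(−rT) = 310 − 300·0.9627 = 310 − 288.8100 = 21.1900
C = P + (C − P) = 4.22 + (21.1900) = 25.4100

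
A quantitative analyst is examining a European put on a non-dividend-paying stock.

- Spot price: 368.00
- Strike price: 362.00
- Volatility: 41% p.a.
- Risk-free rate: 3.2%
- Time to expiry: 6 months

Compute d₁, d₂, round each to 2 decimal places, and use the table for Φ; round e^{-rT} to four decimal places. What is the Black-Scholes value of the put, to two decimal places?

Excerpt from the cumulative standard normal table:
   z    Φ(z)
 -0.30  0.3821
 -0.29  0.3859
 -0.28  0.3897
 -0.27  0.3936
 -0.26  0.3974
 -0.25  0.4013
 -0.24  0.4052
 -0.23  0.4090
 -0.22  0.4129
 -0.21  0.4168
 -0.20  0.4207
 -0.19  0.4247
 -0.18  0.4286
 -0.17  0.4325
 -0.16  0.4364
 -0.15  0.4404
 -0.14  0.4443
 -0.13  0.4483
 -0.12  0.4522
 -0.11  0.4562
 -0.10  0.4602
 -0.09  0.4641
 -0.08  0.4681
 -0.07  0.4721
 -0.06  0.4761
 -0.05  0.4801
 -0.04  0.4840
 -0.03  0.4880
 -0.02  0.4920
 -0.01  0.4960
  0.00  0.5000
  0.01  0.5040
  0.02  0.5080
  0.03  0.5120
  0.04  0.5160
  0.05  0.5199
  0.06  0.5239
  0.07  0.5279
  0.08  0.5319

36.15

T = 0.5;  σ√T = 0.2899
d₁ = [ln(368/362) + (0.032 + 0.41²/2)·0.5] / 0.2899 = [0.0164 + 0.0580] / 0.2899 = 0.2568 ⇒ 0.26
d₂ = d₁ − σ√T = 0.2568 − 0.2899 = -0.0331 ⇒ -0.03
e^(−rT) = e^(−0.032·0.5) = 0.9841
P = 362·0.9841·N(0.03) − 368·N(-0.26) = 362·0.9841·0.5120 − 368·0.3974 = 182.3970 − 146.2432 = 36.1538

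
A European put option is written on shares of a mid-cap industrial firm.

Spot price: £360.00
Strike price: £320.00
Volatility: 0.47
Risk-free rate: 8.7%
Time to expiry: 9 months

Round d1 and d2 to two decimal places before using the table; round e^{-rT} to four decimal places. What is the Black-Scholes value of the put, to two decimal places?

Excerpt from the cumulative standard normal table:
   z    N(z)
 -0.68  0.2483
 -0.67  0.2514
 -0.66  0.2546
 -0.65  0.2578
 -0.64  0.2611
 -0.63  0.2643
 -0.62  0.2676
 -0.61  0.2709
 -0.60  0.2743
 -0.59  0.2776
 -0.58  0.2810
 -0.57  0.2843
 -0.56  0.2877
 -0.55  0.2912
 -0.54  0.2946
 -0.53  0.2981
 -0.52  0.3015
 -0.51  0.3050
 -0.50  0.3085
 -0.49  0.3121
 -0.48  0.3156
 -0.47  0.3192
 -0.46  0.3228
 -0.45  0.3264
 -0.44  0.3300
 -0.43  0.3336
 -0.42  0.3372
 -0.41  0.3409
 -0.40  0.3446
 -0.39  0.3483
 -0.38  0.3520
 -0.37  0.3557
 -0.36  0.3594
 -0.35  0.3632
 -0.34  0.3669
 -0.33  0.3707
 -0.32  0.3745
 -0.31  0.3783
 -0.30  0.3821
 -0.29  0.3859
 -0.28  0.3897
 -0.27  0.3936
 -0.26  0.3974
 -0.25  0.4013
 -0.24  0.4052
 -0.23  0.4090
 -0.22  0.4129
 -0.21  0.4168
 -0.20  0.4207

T = 0.75;  σ√T = 0.4070
d₁ = [ln(360/320) + (0.087 + 0.47²/2)·0.75] / 0.4070 = [0.1178 + 0.1481] / 0.4070 = 0.6532 → 0.65
d₂ = d₁ − σ√T = 0.6532 − 0.4070 = 0.2462 → 0.25
e^(−rT) = e^(−0.087·0.75) = 0.9368
N(−d₂) = N(-0.25) = 0.4013;  N(−d₁) = N(-0.65) = 0.2578
P = 320·0.9368·0.4013 − 360·0.2578 = 120.3001 − 92.8080 = 27.4921

£27.49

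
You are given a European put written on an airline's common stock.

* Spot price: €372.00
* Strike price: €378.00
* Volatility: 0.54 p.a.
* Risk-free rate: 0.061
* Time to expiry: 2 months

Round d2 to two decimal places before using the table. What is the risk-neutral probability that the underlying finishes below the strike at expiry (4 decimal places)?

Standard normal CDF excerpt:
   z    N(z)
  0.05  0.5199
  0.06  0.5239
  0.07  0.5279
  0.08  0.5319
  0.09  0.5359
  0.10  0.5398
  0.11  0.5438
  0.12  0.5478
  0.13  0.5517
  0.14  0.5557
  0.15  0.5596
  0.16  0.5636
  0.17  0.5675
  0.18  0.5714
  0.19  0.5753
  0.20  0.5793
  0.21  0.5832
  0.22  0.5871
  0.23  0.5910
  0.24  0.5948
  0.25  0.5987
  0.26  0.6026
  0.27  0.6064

0.5557

σ√T = 0.54 × 0.4082 = 0.2205
d₁ = [ln(372/378) + (0.061 + 0.54²/2)·0.1667] / 0.2205 = [-0.0160 + 0.0345] / 0.2205 = 0.0838 → 0.08
d₂ = d₁ − σ√T = 0.0838 − 0.2205 = -0.1367 → -0.14
Pr(exercise) under Q = N(−d₂) = N(0.14) = 0.5557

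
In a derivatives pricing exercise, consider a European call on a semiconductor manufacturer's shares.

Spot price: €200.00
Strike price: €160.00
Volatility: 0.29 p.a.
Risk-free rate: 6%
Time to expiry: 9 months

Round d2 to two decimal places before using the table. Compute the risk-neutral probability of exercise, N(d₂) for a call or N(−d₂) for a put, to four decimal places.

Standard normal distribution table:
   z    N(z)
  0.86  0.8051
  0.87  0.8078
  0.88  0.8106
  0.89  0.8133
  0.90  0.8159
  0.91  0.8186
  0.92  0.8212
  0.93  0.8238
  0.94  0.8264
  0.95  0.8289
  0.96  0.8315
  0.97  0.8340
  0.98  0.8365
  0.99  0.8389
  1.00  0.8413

σ√T = 0.29·√0.75 = 0.2511
ln(S/K) + (r + σ²/2)T = ln(200/160) + (0.06 + 0.29²/2)·0.75 = 0.2231 + 0.0765 = 0.2997
d₁ = 0.2997 / 0.2511 = 1.1932 ≈ 1.19
d₂ = d₁ − σ√T = 1.1932 − 0.2511 = 0.9421 ≈ 0.94
Pr(exercise) under Q = N(d₂) = 0.8264

0.8264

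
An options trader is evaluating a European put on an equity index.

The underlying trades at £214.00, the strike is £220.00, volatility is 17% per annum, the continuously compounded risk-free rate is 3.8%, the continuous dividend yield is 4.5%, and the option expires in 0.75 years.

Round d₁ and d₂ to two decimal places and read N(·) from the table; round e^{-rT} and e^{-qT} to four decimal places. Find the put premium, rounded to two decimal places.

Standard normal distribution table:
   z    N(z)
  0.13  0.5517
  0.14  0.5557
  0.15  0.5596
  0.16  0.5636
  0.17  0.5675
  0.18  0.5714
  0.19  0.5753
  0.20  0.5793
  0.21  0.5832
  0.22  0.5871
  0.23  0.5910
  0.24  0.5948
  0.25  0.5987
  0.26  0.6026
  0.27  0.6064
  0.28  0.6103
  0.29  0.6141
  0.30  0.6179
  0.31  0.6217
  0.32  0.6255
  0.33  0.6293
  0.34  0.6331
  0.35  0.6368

£16.34

σ√T = 0.17 × 0.8660 = 0.1472
d₁ = [ln(214/220) + (0.038 − 0.045 + 0.17²/2)·0.75] / 0.1472 = [-0.0277 + 0.0056] / 0.1472 = -0.1499 ≈ -0.15
d₂ = d₁ − σ√T = -0.1499 − 0.1472 = -0.2971 ≈ -0.30
e^(−qT) = e^(−0.045·0.75) = 0.9668;  e^(−rT) = e^(−0.038·0.75) = 0.9719
N(−d₂) = N(0.30) = 0.6179;  N(−d₁) = N(0.15) = 0.5596
P = 220·0.9719·0.6179 − 214·0.9668·0.5596 = 132.1181 − 115.7786 = 16.3396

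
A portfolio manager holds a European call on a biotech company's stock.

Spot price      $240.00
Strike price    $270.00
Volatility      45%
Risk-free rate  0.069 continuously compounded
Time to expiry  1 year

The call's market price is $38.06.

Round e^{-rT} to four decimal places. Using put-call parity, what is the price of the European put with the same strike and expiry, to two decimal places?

$50.05

e^(−rT) = e^(−0.069·1) = 0.9333
Put-call parity: C − P = S − K·e^(−rT) = 240 − 270·0.9333 = 240 − 251.9910 = -11.9910
P = C − (C − P) = 38.06 − (-11.9910) = 50.0510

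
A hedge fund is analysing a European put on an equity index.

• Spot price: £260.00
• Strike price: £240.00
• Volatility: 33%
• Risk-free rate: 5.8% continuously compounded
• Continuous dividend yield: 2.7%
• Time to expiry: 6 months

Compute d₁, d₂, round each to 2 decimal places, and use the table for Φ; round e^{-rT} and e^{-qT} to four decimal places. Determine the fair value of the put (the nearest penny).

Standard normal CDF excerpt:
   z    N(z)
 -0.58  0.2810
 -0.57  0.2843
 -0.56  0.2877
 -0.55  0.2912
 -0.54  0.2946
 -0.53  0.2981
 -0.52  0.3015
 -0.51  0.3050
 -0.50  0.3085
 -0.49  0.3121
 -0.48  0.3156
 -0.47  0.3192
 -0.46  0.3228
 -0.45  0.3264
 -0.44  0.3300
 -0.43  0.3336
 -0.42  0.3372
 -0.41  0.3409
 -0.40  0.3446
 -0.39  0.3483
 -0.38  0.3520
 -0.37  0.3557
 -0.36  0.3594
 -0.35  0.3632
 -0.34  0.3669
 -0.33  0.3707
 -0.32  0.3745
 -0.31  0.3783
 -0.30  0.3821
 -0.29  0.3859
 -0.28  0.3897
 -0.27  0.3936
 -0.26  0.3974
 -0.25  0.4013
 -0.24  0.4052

£13.50

T = 0.5;  σ√T = 0.2333
d₁ = [ln(260/240) + (0.058 − 0.027 + 0.33²/2)·0.5] / 0.2333 = [0.0800 + 0.0427] / 0.2333 = 0.5261 ≈ 0.53
d₂ = d₁ − σ√T = 0.5261 − 0.2333 = 0.2928 ≈ 0.29
exp(−qT) = exp(−0.027·0.5) = 0.9866;  exp(−rT) = exp(−0.058·0.5) = 0.9714
N(−d₂) = N(-0.29) = 0.3859;  N(−d₁) = N(-0.53) = 0.2981
P = 240·0.9714·0.3859 − 260·0.9866·0.2981 = 89.9672 − 76.4674 = 13.4998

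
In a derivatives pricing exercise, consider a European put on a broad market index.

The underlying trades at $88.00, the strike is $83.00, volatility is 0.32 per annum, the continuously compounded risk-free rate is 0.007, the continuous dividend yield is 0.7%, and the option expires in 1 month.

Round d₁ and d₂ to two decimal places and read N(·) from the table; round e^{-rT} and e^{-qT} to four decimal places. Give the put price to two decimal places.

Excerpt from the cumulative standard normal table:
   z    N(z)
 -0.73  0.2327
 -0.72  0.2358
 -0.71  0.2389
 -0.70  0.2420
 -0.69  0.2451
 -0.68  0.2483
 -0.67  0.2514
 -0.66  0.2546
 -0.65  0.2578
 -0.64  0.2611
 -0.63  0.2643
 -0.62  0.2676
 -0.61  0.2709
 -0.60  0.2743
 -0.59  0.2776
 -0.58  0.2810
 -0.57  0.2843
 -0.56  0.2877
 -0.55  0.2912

$1.19

σ√T = 0.32 × 0.2887 = 0.0924
d₁ = [ln(88/83) + (0.007 − 0.007 + 0.32²/2)·0.08333] / 0.0924 = [0.0585 + 0.0043] / 0.0924 = 0.6794 ≈ 0.68
d₂ = d₁ − σ√T = 0.6794 − 0.0924 = 0.5871 ≈ 0.59
e^(−qT) = e^(−0.007·0.08333) = 0.9994;  e^(−rT) = e^(−0.007·0.08333) = 0.9994
N(−d₂) = N(-0.59) = 0.2776;  N(−d₁) = N(-0.68) = 0.2483
P = 83·0.9994·0.2776 − 88·0.9994·0.2483 = 23.0270 − 21.8373 = 1.1897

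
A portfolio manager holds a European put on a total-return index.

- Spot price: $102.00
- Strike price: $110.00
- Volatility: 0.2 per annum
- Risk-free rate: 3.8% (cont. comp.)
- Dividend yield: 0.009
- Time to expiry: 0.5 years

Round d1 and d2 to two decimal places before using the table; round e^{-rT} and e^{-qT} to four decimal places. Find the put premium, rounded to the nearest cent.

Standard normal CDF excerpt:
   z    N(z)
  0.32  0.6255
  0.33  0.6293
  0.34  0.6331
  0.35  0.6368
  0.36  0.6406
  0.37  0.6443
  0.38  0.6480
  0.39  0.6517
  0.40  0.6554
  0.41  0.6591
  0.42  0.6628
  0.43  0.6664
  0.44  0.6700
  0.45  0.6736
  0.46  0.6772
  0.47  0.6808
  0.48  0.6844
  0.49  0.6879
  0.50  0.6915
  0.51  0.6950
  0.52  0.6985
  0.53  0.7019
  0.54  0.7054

σ√T = 0.2·√0.5 = 0.1414
d₁ = [ln(102/110) + (0.038 − 0.009 + 0.2²/2)·0.5] / 0.1414 = [-0.0755 + 0.0245] / 0.1414 = -0.3607 ⇒ -0.36
d₂ = d₁ − σ√T = -0.3607 − 0.1414 = -0.5021 ⇒ -0.50
exp(−qT) = exp(−0.009·0.5) = 0.9955;  exp(−rT) = exp(−0.038·0.5) = 0.9812
N(−d₂) = N(0.50) = 0.6915;  N(−d₁) = N(0.36) = 0.6406
P = 110·0.9812·0.6915 − 102·0.9955·0.6406 = 74.6350 − 65.0472 = 9.5878

$9.59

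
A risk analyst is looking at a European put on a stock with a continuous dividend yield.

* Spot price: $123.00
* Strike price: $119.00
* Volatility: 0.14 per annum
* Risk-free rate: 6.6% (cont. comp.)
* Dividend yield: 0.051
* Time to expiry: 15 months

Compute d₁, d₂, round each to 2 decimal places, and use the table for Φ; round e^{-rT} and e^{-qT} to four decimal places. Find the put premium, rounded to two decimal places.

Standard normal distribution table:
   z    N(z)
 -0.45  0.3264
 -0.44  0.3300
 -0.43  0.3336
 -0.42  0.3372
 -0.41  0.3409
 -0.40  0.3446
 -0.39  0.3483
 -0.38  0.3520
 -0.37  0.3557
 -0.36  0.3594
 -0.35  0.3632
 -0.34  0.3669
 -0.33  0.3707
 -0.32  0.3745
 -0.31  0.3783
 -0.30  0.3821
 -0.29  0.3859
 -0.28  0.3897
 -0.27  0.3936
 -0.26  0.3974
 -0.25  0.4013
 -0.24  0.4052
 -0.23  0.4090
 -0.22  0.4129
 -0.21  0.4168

T = 1.25;  σ√T = 0.1565
ln(S/K) + (r − q + σ²/2)T = ln(123/119) + (0.066 − 0.051 + 0.14²/2)·1.25 = 0.0331 + 0.0310 = 0.0641
d₁ = 0.0641 / 0.1565 = 0.4093 ≈ 0.41
d₂ = d₁ − σ√T = 0.4093 − 0.1565 = 0.2527 ≈ 0.25
exp(−qT) = exp(−0.051·1.25) = 0.9382;  exp(−rT) = exp(−0.066·1.25) = 0.9208
P = 119·0.9208·N(-0.25) − 123·0.9382·N(-0.41) = 119·0.9208·0.4013 − 123·0.9382·0.3409 = 43.9725 − 39.3394 = 4.6331

$4.63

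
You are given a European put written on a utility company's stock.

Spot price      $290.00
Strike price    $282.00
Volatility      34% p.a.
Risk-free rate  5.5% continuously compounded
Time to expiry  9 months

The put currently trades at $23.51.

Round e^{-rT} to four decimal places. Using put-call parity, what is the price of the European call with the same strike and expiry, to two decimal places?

exp(−rT) = exp(−0.055·0.75) = 0.9596
Put-call parity: C − P = S − K·e^(−rT) = 290 − 282·0.9596 = 290 − 270.6072 = 19.3928
C = P + (C − P) = 23.51 + (19.3928) = 42.9028

$42.90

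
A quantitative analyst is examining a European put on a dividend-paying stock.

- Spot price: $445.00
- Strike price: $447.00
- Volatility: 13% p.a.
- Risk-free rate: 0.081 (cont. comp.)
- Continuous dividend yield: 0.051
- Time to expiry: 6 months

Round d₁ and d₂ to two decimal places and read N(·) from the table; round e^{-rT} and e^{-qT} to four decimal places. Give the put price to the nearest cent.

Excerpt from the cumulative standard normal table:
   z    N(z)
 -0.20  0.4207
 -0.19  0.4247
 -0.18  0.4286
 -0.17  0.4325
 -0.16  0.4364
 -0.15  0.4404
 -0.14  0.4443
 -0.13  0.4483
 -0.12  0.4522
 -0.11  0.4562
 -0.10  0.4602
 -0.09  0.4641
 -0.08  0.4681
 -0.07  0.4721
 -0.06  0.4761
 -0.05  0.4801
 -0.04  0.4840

$13.35

σ√T = 0.13·√0.5 = 0.0919
ln(S/K) + (r − q + σ²/2)T = ln(445/447) + (0.081 − 0.051 + 0.13²/2)·0.5 = -0.0045 + 0.0192 = 0.0147
d₁ = 0.0147 / 0.0919 = 0.1604 → 0.16
d₂ = d₁ − σ√T = 0.1604 − 0.0919 = 0.0684 → 0.07
exp(−qT) = exp(−0.051·0.5) = 0.9748;  exp(−rT) = exp(−0.081·0.5) = 0.9603
P = 447·0.9603·N(-0.07) − 445·0.9748·N(-0.16) = 447·0.9603·0.4721 − 445·0.9748·0.4364 = 202.6509 − 189.3042 = 13.3467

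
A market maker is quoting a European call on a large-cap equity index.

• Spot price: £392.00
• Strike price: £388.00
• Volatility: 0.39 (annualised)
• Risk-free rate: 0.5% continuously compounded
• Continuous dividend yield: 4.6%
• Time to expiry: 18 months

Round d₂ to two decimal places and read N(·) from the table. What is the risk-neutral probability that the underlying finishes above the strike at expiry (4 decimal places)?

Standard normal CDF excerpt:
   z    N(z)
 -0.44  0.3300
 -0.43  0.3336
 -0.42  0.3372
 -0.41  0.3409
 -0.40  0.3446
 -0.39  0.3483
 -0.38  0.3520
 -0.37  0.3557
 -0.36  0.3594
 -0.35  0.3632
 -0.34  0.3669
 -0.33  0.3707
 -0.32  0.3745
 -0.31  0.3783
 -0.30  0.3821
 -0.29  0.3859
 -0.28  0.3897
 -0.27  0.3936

σ√T = 0.39 × 1.2247 = 0.4777
d₁ = [ln(392/388) + (0.005 − 0.046 + 0.39²/2)·1.5] / 0.4777 = [0.0103 + 0.0526] / 0.4777 = 0.1315 → 0.13
d₂ = d₁ − σ√T = 0.1315 − 0.4777 = -0.3461 → -0.35
Risk-neutral Pr[S_T > K] = N(d₂) = N(-0.35) = 0.3632

0.3632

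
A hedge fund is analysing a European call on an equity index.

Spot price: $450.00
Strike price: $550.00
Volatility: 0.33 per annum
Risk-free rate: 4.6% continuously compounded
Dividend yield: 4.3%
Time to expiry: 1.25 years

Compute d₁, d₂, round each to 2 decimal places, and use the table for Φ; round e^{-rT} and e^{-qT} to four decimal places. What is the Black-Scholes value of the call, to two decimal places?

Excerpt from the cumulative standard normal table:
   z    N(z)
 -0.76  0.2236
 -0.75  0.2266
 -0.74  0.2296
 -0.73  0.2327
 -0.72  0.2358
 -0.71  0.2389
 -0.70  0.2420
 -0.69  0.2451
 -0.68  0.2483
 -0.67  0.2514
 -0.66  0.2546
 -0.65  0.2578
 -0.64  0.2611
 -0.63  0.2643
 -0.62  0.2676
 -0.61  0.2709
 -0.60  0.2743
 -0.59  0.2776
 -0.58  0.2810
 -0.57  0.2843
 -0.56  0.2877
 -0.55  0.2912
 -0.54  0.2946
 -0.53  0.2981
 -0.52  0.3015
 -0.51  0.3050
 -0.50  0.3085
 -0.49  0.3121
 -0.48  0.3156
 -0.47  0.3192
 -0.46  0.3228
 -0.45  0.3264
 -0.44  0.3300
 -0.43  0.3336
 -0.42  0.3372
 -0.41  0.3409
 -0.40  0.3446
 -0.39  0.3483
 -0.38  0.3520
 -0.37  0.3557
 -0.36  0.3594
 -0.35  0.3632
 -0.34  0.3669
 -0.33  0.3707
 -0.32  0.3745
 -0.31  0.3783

$32.45

σ√T = 0.33·√1.25 = 0.3690
ln(S/K) + (r − q + σ²/2)T = ln(450/550) + (0.046 − 0.043 + 0.33²/2)·1.25 = -0.2007 + 0.0718 = -0.1289
d₁ = -0.1289 / 0.3690 = -0.3493 ⇒ -0.35
d₂ = d₁ − σ√T = -0.3493 − 0.3690 = -0.7182 ⇒ -0.72
e^(−qT) = e^(−0.043·1.25) = 0.9477;  e^(−rT) = e^(−0.046·1.25) = 0.9441
N(d₁) = N(-0.35) = 0.3632;  N(d₂) = N(-0.72) = 0.2358
C = 450·0.9477·0.3632 − 550·0.9441·0.2358 = 154.8921 − 122.4403 = 32.4518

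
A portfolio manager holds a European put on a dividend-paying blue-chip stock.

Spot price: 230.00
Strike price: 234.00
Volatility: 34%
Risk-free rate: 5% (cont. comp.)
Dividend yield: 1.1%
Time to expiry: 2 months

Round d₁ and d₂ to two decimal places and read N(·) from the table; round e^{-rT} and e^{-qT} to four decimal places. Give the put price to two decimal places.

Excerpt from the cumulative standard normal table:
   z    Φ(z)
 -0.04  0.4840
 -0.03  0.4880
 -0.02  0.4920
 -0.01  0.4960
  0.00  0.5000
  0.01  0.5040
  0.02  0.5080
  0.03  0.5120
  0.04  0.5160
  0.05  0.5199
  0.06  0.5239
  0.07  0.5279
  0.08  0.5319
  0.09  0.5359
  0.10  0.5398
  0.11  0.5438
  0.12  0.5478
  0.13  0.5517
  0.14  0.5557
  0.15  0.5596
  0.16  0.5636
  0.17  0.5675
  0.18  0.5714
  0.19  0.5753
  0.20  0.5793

14.15

T = 0.1667;  σ√T = 0.1388
d₁ = [ln(230/234) + (0.05 − 0.011 + ½·0.34²)·0.1667] / (σ√T) = (-0.0172 + 0.0161) / 0.1388 = -0.0080 ≈ -0.01
d₂ = -0.0080 − 0.1388 = -0.1468 ≈ -0.15
e^(−qT) = e^(−0.011·0.1667) = 0.9982;  e^(−rT) = e^(−0.05·0.1667) = 0.9917
P = 234·0.9917·N(0.15) − 230·0.9982·N(0.01) = 234·0.9917·0.5596 − 230·0.9982·0.5040 = 129.8595 − 115.7113 = 14.1482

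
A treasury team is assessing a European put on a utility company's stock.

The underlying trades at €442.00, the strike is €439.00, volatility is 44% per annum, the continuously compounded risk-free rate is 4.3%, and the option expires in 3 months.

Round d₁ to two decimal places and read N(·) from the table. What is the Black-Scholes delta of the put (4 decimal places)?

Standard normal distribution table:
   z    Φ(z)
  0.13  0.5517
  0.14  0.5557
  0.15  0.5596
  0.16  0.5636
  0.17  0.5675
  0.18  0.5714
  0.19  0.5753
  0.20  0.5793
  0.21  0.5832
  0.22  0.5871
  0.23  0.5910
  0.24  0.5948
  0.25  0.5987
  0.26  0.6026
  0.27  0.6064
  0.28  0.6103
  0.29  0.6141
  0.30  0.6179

T = 0.25;  σ√T = 0.2200
d₁ = [ln(442/439) + (0.043 + ½·0.44²)·0.25] / (σ√T) = (0.0068 + 0.0349) / 0.2200 = 0.1898 → 0.19
N(d₁) = N(0.19) = 0.5753
Δ_put = N(d₁) − 1 = 0.5753 − 1 = -0.4247

-0.4247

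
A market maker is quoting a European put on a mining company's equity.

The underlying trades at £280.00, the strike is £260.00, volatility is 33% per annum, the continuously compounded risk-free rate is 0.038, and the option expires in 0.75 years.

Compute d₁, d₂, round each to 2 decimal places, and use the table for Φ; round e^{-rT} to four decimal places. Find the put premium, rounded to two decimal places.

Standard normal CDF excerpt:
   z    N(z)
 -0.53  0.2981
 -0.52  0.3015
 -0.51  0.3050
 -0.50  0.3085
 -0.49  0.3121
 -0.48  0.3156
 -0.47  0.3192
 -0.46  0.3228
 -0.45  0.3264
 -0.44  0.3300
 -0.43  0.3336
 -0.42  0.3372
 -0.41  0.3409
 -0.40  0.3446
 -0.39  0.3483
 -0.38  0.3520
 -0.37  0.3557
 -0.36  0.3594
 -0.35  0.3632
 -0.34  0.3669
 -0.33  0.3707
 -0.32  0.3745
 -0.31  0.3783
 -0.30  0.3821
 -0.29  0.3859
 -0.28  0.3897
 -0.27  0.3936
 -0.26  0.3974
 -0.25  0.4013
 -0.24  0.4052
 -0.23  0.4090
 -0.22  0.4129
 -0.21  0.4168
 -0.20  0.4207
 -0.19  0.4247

T = 0.75;  σ√T = 0.2858
d₁ = [ln(280/260) + (0.038 + 0.33²/2)·0.75] / 0.2858 = [0.0741 + 0.0693] / 0.2858 = 0.5019 ≈ 0.50
d₂ = d₁ − σ√T = 0.5019 − 0.2858 = 0.2161 ≈ 0.22
exp(−rT) = exp(−0.038·0.75) = 0.9719
P = 260·0.9719·N(-0.22) − 280·N(-0.50) = 260·0.9719·0.4129 − 280·0.3085 = 104.3374 − 86.3800 = 17.9574

£17.96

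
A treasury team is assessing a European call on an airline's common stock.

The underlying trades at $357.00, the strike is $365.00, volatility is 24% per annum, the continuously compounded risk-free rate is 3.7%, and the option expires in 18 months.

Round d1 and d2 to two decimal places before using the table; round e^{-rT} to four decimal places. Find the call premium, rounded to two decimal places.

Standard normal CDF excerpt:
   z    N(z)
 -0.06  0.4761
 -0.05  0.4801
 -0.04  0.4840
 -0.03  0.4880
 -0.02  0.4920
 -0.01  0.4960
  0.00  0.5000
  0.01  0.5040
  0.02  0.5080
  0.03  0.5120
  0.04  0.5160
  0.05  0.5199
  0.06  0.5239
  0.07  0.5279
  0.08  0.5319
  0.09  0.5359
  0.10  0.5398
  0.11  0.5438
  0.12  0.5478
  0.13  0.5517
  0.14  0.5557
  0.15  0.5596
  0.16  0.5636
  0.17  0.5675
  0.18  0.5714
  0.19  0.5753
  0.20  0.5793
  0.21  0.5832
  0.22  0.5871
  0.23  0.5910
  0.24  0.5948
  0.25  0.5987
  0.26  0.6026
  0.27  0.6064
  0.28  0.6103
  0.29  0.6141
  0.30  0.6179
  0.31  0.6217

σ√T = 0.24·√1.5 = 0.2939
d₁ = [ln(357/365) + (0.037 + ½·0.24²)·1.5] / (σ√T) = (-0.0222 + 0.0987) / 0.2939 = 0.2604 which rounds to 0.26
d₂ = 0.2604 − 0.2939 = -0.0335 which rounds to -0.03
exp(−rT) = exp(−0.037·1.5) = 0.9460
N(d₁) = N(0.26) = 0.6026;  N(d₂) = N(-0.03) = 0.4880
C = 357·0.6026 − 365·0.9460·0.4880 = 215.1282 − 168.5015 = 46.6267

$46.63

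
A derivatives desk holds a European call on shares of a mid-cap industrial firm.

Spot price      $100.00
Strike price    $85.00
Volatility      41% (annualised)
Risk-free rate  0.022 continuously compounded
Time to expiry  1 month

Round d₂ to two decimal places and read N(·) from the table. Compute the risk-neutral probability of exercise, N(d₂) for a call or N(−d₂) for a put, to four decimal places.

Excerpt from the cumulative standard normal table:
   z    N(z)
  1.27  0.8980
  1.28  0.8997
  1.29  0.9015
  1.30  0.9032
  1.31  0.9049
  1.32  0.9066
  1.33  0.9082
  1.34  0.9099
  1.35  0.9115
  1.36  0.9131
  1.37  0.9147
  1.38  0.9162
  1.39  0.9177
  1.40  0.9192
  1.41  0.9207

0.9082

T = 0.08333;  σ√T = 0.1184
d₁ = [ln(100/85) + (0.022 + ½·0.41²)·0.08333] / (σ√T) = (0.1625 + 0.0088) / 0.1184 = 1.4478 → 1.45
d₂ = 1.4478 − 0.1184 = 1.3294 → 1.33
Pr(exercise) under Q = N(d₂) = 0.9082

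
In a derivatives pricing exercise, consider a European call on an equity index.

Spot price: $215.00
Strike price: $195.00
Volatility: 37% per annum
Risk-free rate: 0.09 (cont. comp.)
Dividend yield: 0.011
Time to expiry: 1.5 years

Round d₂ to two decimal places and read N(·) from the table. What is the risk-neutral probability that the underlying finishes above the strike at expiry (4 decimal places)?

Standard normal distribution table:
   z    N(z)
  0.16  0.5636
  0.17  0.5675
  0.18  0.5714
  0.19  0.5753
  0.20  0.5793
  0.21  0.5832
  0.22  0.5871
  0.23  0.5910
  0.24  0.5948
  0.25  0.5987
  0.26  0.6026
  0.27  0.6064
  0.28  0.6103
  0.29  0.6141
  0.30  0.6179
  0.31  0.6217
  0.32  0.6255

0.5987

σ√T = 0.37 × 1.2247 = 0.4532
ln(S/K) + (r − q + σ²/2)T = ln(215/195) + (0.09 − 0.011 + 0.37²/2)·1.5 = 0.0976 + 0.2212 = 0.3188
d₁ = 0.3188 / 0.4532 = 0.7035 ⇒ 0.70
d₂ = d₁ − σ√T = 0.7035 − 0.4532 = 0.2504 ⇒ 0.25
Risk-neutral Pr[S_T > K] = N(d₂) = N(0.25) = 0.5987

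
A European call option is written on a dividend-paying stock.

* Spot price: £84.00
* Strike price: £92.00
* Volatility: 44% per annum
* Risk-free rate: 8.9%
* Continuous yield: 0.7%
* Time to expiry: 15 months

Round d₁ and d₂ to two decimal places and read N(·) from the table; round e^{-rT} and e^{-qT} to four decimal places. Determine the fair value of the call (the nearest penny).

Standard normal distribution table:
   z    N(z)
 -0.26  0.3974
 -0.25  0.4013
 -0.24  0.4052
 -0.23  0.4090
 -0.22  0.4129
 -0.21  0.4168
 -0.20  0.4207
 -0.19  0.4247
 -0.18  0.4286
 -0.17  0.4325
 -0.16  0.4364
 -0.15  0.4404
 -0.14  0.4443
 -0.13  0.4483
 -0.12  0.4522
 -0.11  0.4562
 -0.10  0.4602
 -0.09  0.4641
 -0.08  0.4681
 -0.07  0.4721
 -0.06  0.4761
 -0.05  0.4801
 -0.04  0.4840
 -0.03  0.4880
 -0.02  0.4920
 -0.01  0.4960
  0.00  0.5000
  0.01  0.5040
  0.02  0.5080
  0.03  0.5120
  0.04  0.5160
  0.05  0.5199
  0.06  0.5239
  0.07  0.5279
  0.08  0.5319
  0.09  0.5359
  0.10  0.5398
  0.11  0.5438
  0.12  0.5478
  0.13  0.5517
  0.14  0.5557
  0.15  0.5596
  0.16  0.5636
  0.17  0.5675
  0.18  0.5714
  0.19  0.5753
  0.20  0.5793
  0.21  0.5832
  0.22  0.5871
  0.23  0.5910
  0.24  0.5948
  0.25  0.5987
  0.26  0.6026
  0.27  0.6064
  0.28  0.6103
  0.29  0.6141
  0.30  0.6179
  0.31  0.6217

£16.51

σ√T = 0.44·√1.25 = 0.4919
ln(S/K) + (r − q + σ²/2)T = ln(84/92) + (0.089 − 0.007 + 0.44²/2)·1.25 = -0.0910 + 0.2235 = 0.1325
d₁ = 0.1325 / 0.4919 = 0.2694 which rounds to 0.27
d₂ = d₁ − σ√T = 0.2694 − 0.4919 = -0.2225 which rounds to -0.22
exp(−qT) = exp(−0.007·1.25) = 0.9913;  exp(−rT) = exp(−0.089·1.25) = 0.8947
N(d₁) = N(0.27) = 0.6064;  N(d₂) = N(-0.22) = 0.4129
C = 84·0.9913·0.6064 − 92·0.8947·0.4129 = 50.4944 − 33.9868 = 16.5077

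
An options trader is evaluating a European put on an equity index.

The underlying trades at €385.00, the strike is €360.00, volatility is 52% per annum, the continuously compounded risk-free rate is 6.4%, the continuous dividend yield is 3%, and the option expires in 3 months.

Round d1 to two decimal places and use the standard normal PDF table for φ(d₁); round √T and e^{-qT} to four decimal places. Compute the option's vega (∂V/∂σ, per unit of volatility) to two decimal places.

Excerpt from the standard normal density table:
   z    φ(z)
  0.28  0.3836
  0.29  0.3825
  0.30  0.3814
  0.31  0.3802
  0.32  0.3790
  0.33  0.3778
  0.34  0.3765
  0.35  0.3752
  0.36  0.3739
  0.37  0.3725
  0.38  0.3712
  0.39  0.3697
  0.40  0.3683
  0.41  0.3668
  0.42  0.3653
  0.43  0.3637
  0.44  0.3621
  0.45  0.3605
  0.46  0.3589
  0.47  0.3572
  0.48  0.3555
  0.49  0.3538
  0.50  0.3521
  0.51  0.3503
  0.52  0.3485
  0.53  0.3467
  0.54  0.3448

σ√T = 0.52 × 0.5000 = 0.2600
d₁ = [ln(385/360) + (0.064 − 0.03 + 0.52²/2)·0.25] / 0.2600 = [0.0671 + 0.0423] / 0.2600 = 0.4209 → 0.42
√T = √0.25 = 0.5000
φ(d₁) = φ(0.42) = 0.3653
e^(−qT) = e^(−0.03·0.25) = 0.9925
vega = S·e^(−qT)·φ(d₁)·√T = 385·0.9925·0.3653·0.5000 = 69.7928

69.79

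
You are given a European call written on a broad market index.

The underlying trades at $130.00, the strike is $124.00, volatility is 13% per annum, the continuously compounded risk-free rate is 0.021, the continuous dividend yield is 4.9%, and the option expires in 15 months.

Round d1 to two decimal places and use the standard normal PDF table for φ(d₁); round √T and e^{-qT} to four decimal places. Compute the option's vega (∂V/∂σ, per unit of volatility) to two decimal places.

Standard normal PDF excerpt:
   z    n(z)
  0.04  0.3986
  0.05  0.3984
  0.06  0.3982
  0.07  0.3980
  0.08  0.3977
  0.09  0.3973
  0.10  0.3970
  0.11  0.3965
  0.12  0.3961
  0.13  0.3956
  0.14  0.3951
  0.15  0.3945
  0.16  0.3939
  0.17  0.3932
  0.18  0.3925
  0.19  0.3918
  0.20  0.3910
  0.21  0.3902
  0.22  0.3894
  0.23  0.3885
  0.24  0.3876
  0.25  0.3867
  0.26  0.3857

σ√T = 0.13 × 1.1180 = 0.1453
ln(S/K) + (r − q + σ²/2)T = ln(130/124) + (0.021 − 0.049 + 0.13²/2)·1.25 = 0.0473 − 0.0244 = 0.0228
d₁ = 0.0228 / 0.1453 = 0.1570 which rounds to 0.16
√T = √1.25 = 1.1180
φ(d₁) = φ(0.16) = 0.3939
exp(−qT) = exp(−0.049·1.25) = 0.9406
vega = S·exp(−qT)·φ(d₁)·√T = 130·0.9406·0.3939·1.1180 = 53.8488
(The put has the same vega.)

53.85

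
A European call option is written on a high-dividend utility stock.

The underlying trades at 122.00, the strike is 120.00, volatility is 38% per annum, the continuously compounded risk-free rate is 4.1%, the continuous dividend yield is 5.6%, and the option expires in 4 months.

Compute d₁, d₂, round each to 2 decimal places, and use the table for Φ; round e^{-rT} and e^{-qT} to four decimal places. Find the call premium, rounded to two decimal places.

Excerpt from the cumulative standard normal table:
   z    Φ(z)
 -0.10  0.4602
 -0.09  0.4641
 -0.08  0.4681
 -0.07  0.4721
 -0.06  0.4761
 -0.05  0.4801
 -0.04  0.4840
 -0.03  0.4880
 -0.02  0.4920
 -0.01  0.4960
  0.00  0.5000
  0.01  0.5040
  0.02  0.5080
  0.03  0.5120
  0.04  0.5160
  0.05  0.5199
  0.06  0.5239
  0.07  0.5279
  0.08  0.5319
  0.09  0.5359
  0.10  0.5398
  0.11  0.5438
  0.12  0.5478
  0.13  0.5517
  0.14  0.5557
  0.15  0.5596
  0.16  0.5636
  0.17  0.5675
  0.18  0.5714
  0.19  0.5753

σ√T = 0.38·√0.3333 = 0.2194
d₁ = [ln(122/120) + (0.041 − 0.056 + ½·0.38²)·0.3333] / (σ√T) = (0.0165 + 0.0191) / 0.2194 = 0.1622 which rounds to 0.16
d₂ = 0.1622 − 0.2194 = -0.0571 which rounds to -0.06
e^(−qT) = e^(−0.056·0.3333) = 0.9815;  e^(−rT) = e^(−0.041·0.3333) = 0.9864
N(d₁) = N(0.16) = 0.5636;  N(d₂) = N(-0.06) = 0.4761
C = 122·0.9815·0.5636 − 120·0.9864·0.4761 = 67.4872 − 56.3550 = 11.1321

11.13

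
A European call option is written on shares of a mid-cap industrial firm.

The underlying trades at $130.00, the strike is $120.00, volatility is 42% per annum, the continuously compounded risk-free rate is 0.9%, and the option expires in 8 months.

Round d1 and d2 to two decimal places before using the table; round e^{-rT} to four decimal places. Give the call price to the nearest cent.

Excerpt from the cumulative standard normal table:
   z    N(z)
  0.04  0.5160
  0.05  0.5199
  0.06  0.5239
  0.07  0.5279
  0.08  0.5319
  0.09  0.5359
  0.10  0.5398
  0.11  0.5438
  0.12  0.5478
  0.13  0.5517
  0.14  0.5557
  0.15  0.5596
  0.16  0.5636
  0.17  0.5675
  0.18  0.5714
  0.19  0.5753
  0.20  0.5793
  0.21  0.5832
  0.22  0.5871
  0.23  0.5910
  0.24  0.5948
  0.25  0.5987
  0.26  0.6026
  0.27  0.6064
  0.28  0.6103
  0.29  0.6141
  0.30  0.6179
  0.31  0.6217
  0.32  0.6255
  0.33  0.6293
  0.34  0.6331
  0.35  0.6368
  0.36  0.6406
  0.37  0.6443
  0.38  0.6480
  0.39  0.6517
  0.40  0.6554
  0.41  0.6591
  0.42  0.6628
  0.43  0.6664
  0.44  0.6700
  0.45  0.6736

σ√T = 0.42·√0.6667 = 0.3429
d₁ = [ln(130/120) + (0.009 + ½·0.42²)·0.6667] / (σ√T) = (0.0800 + 0.0648) / 0.3429 = 0.4224 → 0.42
d₂ = 0.4224 − 0.3429 = 0.0794 → 0.08
exp(−rT) = exp(−0.009·0.6667) = 0.9940
N(d₁) = N(0.42) = 0.6628;  N(d₂) = N(0.08) = 0.5319
C = 130·0.6628 − 120·0.9940·0.5319 = 86.1640 − 63.4450 = 22.7190

$22.72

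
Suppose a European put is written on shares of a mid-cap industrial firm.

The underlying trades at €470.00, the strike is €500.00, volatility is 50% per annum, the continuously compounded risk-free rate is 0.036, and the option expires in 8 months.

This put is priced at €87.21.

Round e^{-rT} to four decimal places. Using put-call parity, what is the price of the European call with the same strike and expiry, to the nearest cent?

exp(−rT) = exp(−0.036·0.6667) = 0.9763
Put-call parity: C − P = S − K·e^(−rT) = 470 − 500·0.9763 = 470 − 488.1500 = -18.1500
C = P + (C − P) = 87.21 + (-18.1500) = 69.0600

€69.06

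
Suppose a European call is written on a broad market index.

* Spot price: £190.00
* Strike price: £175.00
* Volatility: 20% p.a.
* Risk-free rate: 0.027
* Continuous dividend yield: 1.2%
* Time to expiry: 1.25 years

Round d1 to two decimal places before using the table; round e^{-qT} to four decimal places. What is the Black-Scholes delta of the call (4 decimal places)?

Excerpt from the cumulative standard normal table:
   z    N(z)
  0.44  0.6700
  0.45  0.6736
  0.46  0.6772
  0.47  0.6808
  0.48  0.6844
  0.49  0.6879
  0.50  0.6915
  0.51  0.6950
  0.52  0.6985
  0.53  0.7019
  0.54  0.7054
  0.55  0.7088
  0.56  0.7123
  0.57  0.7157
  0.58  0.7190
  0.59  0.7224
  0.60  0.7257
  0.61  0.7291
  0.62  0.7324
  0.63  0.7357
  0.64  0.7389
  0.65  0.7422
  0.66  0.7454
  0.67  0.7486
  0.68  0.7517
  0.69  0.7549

σ√T = 0.2 × 1.1180 = 0.2236
d₁ = [ln(190/175) + (0.027 − 0.012 + 0.2²/2)·1.25] / 0.2236 = [0.0822 + 0.0438] / 0.2236 = 0.5634 ≈ 0.56
N(d₁) = N(0.56) = 0.7123
Δ_call = e^(−qT)·N(d₁) = 0.9851·0.7123 = 0.7017

0.7017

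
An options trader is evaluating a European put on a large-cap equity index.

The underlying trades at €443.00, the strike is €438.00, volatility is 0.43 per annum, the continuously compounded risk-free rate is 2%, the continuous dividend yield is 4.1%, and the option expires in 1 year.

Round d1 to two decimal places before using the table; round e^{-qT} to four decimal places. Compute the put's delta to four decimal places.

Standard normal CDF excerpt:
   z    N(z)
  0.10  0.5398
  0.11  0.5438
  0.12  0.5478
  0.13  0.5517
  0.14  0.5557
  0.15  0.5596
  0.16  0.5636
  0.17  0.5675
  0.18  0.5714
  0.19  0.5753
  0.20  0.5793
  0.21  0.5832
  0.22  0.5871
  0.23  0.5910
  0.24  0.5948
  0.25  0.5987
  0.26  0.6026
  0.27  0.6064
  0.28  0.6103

-0.4076

σ√T = 0.43·√1 = 0.4300
d₁ = [ln(443/438) + (0.02 − 0.041 + 0.43²/2)·1] / 0.4300 = [0.0114 + 0.0714] / 0.4300 = 0.1926 ⇒ 0.19
N(d₁) = N(0.19) = 0.5753
Δ_put = e^(−qT)·(N(d₁) − 1) = 0.9598·(0.5753 − 1) = -0.4076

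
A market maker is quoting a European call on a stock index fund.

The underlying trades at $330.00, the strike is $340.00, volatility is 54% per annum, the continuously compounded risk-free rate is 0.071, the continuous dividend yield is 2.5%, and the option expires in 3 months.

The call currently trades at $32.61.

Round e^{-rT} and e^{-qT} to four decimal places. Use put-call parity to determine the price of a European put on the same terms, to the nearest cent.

$38.67

exp(−qT) = exp(−0.025·0.25) = 0.9938;  exp(−rT) = exp(−0.071·0.25) = 0.9824
Put-call parity: C − P = S·e^(−qT) − K·e^(−rT) = 330·0.9938 − 340·0.9824 = 327.9540 − 334.0160 = -6.0620
P = C − (C − P) = 32.61 − (-6.0620) = 38.6720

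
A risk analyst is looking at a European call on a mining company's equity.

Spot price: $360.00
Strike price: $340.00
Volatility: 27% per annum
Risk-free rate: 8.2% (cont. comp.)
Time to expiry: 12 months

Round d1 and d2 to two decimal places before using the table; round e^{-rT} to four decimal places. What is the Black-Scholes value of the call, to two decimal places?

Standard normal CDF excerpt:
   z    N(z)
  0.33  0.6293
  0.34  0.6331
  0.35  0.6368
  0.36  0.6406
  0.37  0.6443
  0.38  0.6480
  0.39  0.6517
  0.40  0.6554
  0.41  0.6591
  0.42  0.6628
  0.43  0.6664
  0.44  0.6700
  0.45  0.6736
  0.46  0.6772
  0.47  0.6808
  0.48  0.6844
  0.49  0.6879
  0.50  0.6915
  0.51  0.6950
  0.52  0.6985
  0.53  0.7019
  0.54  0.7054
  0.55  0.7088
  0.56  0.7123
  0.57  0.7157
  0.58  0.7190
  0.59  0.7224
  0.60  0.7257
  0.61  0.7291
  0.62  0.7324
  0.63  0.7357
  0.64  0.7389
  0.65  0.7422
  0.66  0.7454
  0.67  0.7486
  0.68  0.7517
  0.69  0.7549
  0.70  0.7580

$64.21

σ√T = 0.27·√1 = 0.2700
d₁ = [ln(360/340) + (0.082 + 0.27²/2)·1] / 0.2700 = [0.0572 + 0.1184] / 0.2700 = 0.6504 ⇒ 0.65
d₂ = d₁ − σ√T = 0.6504 − 0.2700 = 0.3804 ⇒ 0.38
exp(−rT) = exp(−0.082·1) = 0.9213
C = 360·N(0.65) − 340·0.9213·N(0.38) = 360·0.7422 − 340·0.9213·0.6480 = 267.1920 − 202.9808 = 64.2112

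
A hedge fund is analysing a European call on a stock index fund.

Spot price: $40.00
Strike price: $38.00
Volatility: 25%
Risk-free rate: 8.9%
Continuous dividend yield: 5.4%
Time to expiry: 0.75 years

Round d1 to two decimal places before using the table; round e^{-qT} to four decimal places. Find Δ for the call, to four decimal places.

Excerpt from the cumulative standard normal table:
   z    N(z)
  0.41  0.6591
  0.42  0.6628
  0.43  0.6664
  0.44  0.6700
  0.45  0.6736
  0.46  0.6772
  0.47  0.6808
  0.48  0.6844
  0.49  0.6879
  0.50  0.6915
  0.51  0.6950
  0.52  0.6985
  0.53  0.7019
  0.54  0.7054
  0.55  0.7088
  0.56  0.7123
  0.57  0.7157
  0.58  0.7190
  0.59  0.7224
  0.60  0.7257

σ√T = 0.25·√0.75 = 0.2165
d₁ = [ln(40/38) + (0.089 − 0.054 + 0.25²/2)·0.75] / 0.2165 = [0.0513 + 0.0497] / 0.2165 = 0.4664 which rounds to 0.47
N(d₁) = N(0.47) = 0.6808
Δ_call = e^(−qT)·N(d₁) = 0.9603·0.6808 = 0.6538

0.6538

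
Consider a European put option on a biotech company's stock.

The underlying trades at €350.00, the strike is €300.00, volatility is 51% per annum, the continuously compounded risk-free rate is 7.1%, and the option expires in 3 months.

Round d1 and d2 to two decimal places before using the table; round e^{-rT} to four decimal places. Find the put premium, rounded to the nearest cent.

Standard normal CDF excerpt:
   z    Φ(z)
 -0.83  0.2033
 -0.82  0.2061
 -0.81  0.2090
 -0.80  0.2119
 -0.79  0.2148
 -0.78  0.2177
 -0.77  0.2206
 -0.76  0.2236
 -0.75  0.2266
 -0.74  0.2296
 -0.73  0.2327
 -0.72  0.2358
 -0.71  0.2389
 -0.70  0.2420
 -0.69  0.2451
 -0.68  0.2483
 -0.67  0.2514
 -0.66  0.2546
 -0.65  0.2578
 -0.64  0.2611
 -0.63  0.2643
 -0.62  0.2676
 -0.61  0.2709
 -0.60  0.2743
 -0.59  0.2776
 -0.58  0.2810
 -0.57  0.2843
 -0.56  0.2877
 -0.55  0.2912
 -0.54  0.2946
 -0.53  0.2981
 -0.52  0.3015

€11.66

σ√T = 0.51 × 0.5000 = 0.2550
d₁ = [ln(350/300) + (0.071 + 0.51²/2)·0.25] / 0.2550 = [0.1542 + 0.0503] / 0.2550 = 0.8016 ⇒ 0.80
d₂ = d₁ − σ√T = 0.8016 − 0.2550 = 0.5466 ⇒ 0.55
e^(−rT) = e^(−0.071·0.25) = 0.9824
N(−d₂) = N(-0.55) = 0.2912;  N(−d₁) = N(-0.80) = 0.2119
P = 300·0.9824·0.2912 − 350·0.2119 = 85.8225 − 74.1650 = 11.6575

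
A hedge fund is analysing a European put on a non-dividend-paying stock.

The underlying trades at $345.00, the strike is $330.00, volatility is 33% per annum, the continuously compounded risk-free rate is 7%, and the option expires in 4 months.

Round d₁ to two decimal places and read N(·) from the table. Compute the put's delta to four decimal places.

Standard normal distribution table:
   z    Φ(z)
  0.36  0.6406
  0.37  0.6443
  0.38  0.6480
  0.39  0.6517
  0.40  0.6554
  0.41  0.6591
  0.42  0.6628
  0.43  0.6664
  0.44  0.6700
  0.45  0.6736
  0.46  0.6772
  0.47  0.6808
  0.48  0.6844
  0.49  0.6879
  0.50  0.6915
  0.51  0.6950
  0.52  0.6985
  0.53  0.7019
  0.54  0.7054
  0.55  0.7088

σ√T = 0.33·√0.3333 = 0.1905
d₁ = [ln(345/330) + (0.07 + 0.33²/2)·0.3333] / 0.1905 = [0.0445 + 0.0415] / 0.1905 = 0.4510 which rounds to 0.45
N(d₁) = N(0.45) = 0.6736
Δ_put = N(d₁) − 1 = 0.6736 − 1 = -0.3264

-0.3264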